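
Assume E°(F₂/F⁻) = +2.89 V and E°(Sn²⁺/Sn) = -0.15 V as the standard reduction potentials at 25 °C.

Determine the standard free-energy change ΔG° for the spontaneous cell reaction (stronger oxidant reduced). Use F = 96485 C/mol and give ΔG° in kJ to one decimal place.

F₂/F⁻ (E° = +2.89 V) is the cathode; Sn²⁺/Sn (E° = -0.15 V) is the anode, so E°cell = +3.04 V.
Balancing electrons gives n = 2 (lcm of 2 and 2).
ΔG° = −nFE° = −(2)(96485)(+3.04) = -586,629 J = -586.6 kJ.

-586.6 kJ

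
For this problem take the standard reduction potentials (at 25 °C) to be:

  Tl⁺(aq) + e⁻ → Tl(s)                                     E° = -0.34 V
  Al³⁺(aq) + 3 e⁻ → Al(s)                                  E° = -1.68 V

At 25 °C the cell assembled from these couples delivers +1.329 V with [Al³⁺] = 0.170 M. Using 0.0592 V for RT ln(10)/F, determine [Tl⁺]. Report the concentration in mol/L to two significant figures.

Tl⁺/Tl is the cathode, Al³⁺/Al the anode: E°cell = +1.34 V, n = 3.
Overall reaction: 3 Tl⁺(aq) + Al(s) → 3 Tl(s) + Al³⁺(aq); Q = [Al³⁺]^1/[Tl⁺]^3.
From E = E° − (0.0592/n) log Q: log Q = (E° − E)·n/0.0592 = (+1.34 − (+1.329))·3/0.0592 = 0.5574.
So 3·log[Tl⁺] = 1·log(0.17) − log Q = -0.7696 − (0.5574) = -1.3270; log[Tl⁺] = -1.3270 / 3 = -0.4423; [Tl⁺] = 10^(-0.4423) ≈ 0.36 M.

0.36 M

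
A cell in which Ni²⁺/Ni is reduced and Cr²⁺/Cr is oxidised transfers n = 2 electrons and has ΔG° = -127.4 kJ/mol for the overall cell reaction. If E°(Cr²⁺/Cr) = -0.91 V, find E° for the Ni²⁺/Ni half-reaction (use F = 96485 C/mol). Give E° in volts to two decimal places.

E°cell = −ΔG°/(nF) = −(-127.4×10³)/((2)(96485)) = +0.660 V.
Since Ni²⁺/Ni is the cathode and Cr²⁺/Cr the anode, E°cell = E°(Ni²⁺/Ni) − E°(Cr²⁺/Cr).
So E°(Ni²⁺/Ni) = E°cell + E°(Cr²⁺/Cr) = +0.660 + (-0.91) = -0.25 V.

-0.25 V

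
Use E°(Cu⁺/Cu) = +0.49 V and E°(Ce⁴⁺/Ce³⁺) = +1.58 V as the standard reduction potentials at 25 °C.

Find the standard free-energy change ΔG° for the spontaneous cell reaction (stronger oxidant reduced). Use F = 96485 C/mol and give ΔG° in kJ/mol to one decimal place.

Ce⁴⁺/Ce³⁺ (E° = +1.58 V) is the cathode; Cu⁺/Cu (E° = +0.49 V) is the anode, so E°cell = +1.09 V.
Balancing electrons gives n = 1 (lcm of 1 and 1).
ΔG° = −nFE° = −(1)(96485)(+1.09) = -105,169 J = -105.2 kJ/mol.

-105.2 kJ/mol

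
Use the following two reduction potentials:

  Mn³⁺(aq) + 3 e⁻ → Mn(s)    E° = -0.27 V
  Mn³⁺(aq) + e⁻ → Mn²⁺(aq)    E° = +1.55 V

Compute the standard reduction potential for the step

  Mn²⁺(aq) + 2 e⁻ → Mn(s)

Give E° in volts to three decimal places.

-1.180 V

Sequential free energies add, so n₃E°₃ = n₁E°₁ + n₂E°₂.
With n₃ = 3, and the known step contributing 1×(+1.55) V, the unknown satisfies 2·E° = 3×(-0.27) − 1×(+1.55) = -2.360.
E° = -2.360 / 2 = -1.180 V.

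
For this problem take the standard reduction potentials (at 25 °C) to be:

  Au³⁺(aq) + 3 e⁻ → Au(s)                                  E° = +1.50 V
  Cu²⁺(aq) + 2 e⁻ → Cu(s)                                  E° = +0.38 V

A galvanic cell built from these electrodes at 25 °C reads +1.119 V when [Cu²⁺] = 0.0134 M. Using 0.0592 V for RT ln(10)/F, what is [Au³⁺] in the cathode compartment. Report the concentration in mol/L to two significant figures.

Au³⁺/Au is the cathode, Cu²⁺/Cu the anode: E°cell = +1.12 V, n = 6.
Overall reaction: 2 Au³⁺(aq) + 3 Cu(s) → 2 Au(s) + 3 Cu²⁺(aq); Q = [Cu²⁺]^3/[Au³⁺]^2.
From E = E° − (0.0592/n) log Q: log Q = (E° − E)·n/0.0592 = (+1.12 − (+1.119))·6/0.0592 = 0.1014.
So 2·log[Au³⁺] = 3·log(0.0134) − log Q = -5.6187 − (0.1014) = -5.7201; log[Au³⁺] = -5.7201 / 2 = -2.8601; [Au³⁺] = 10^(-2.8601) ≈ 0.0014 M.

0.0014 M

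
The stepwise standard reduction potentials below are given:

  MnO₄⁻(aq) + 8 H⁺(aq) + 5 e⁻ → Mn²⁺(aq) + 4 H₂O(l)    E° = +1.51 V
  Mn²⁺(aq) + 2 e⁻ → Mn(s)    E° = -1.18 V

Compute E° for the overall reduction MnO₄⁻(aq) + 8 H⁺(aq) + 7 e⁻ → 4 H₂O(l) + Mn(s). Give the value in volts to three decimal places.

+0.741 V

Standard free energies of sequential steps add: ΔG°₃ = ΔG°₁ + ΔG°₂, so n₃E°₃ = n₁E°₁ + n₂E°₂.
E°₃ = (5×+1.51 + 2×-1.18) / 7 = (+5.190) / 7 = +0.741 V.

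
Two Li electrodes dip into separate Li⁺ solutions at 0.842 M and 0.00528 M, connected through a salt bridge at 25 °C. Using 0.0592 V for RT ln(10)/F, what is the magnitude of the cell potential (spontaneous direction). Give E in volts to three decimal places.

For a concentration cell E°cell = 0. The 0.842 M side is the cathode (reduction is favoured where [Li⁺] is higher).
With n = 1, E = −(0.0592/1) log([Li⁺]ₐₙ/[Li⁺]꜀ₐₜ) = −(0.0592/1) log(0.00528/0.842) = −(0.0592/1)(-2.203) = +0.130 V.

+0.130 V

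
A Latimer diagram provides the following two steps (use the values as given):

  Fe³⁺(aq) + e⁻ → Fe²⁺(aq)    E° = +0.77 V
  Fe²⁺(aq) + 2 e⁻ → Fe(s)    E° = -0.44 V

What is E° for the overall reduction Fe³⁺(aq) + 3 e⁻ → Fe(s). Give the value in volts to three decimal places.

-0.037 V

Since ΔG° = −nFE° is additive over sequential reductions, n₃E°₃ = n₁E°₁ + n₂E°₂.
E°₃ = (1×+0.77 + 2×-0.44) / 3 = (-0.110) / 3 = -0.037 V.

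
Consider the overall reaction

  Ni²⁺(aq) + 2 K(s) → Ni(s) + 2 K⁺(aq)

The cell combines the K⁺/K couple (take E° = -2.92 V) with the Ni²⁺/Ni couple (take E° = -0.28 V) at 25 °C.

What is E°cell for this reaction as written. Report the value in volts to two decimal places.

The Ni²⁺/Ni couple has the higher reduction potential, so it is the cathode; K⁺/K is oxidised at the anode.
E°cell = E°(cathode) − E°(anode) = (-0.28) − (-2.92) = +2.64 V.
Since E°cell > 0, the reaction is spontaneous under standard conditions.

+2.64 V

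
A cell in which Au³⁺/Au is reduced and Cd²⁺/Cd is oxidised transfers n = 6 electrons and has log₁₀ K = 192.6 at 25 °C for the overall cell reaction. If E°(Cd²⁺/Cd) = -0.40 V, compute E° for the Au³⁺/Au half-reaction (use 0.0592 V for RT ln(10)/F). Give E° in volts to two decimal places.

E°cell = (0.0592/n)·log K = (0.0592/6)(192.6) = +1.900 V.
Since Au³⁺/Au is the cathode and Cd²⁺/Cd the anode, E°cell = E°(Au³⁺/Au) − E°(Cd²⁺/Cd).
So E°(Au³⁺/Au) = E°cell + E°(Cd²⁺/Cd) = +1.900 + (-0.40) = +1.50 V.

+1.50 V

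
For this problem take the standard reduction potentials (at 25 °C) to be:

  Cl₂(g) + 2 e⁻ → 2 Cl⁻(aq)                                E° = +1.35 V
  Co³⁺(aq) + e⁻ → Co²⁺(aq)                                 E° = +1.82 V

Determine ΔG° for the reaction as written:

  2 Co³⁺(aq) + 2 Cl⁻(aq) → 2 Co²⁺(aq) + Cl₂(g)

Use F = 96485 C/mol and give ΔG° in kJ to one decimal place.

As written, Co³⁺/Co²⁺ is reduced (cathode) and Cl₂/Cl⁻ is oxidised (anode), so E°cell = (+1.82) − (+1.35) = +0.47 V.
Balancing electrons gives n = 2.
ΔG° = −nFE° = −(2)(96485)(+0.47) = -90,696 J = -90.7 kJ.

-90.7 kJ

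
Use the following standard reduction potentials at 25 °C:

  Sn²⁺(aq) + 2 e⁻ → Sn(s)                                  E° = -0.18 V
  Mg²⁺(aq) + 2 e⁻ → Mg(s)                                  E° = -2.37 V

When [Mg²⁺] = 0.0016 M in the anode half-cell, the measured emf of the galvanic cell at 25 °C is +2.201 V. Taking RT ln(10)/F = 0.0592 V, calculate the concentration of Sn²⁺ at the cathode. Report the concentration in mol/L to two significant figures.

Sn²⁺/Sn is the cathode, Mg²⁺/Mg the anode: E°cell = +2.19 V, n = 2.
Overall reaction: Sn²⁺(aq) + Mg(s) → Sn(s) + Mg²⁺(aq); Q = [Mg²⁺]^1/[Sn²⁺]^1.
From E = E° − (0.0592/n) log Q: log Q = (E° − E)·n/0.0592 = (+2.19 − (+2.201))·2/0.0592 = -0.3716.
So 1·log[Sn²⁺] = 1·log(0.0016) − log Q = -2.7959 − (-0.3716) = -2.4243; [Sn²⁺] = 10^(-2.4243) ≈ 0.0038 M.

0.0038 M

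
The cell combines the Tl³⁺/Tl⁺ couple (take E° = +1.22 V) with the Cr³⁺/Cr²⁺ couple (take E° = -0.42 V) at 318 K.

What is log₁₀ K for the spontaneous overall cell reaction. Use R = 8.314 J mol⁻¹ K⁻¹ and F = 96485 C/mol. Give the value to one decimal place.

52.0

Cathode: Tl³⁺/Tl⁺; anode: Cr³⁺/Cr²⁺. E°cell = (+1.22) − (-0.42) = +1.64 V, with n = 2.
ΔG° = −nFE° = −RT ln K, so ln K = nFE°/(RT) = (2)(96485)(+1.64) / ((8.314)(318)) = 119.701.
log₁₀ K = 119.701 / ln 10 = 52.0.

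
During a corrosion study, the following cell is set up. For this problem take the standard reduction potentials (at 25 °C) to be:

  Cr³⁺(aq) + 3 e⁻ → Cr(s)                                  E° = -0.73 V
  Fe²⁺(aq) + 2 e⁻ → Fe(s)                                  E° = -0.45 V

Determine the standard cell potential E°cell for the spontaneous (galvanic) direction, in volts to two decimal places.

The Fe²⁺/Fe couple has the higher reduction potential, so it is the cathode; Cr³⁺/Cr is oxidised at the anode.
E°cell = E°(cathode) − E°(anode) = (-0.45) − (-0.73) = +0.28 V.

+0.28 V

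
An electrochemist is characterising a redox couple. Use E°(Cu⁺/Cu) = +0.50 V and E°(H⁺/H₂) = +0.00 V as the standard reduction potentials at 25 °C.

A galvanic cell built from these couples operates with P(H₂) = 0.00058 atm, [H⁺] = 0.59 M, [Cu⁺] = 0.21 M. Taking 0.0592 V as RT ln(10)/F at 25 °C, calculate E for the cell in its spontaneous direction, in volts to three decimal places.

+0.378 V

Cu⁺/Cu is the cathode (higher E°), H⁺/H₂ the anode: E°cell = +0.50 − (+0.00) = +0.50 V, n = 2.
Overall: 2 Cu⁺(aq) + H₂(g) → 2 Cu(s) + 2 H⁺(aq)
Q = [H⁺]^2 / ([Cu⁺]^2·P(H₂)); log Q = 4.134.
E = E° − (0.0592/n) log Q = +0.50 − (0.0592/2)(4.134) = +0.378 V.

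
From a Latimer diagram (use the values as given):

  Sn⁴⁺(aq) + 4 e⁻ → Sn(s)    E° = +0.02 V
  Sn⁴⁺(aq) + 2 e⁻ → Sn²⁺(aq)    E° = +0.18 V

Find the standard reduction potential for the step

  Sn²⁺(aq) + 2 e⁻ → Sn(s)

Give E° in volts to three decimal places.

Sequential free energies add, so n₃E°₃ = n₁E°₁ + n₂E°₂.
With n₃ = 4, and the known step contributing 2×(+0.18) V, the unknown satisfies 2·E° = 4×(+0.02) − 2×(+0.18) = -0.280.
E° = -0.280 / 2 = -0.140 V.

-0.140 V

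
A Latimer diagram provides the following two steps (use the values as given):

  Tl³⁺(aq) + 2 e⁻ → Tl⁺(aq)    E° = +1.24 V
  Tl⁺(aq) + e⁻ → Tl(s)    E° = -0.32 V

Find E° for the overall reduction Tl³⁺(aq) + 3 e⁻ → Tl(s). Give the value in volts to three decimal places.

Adding the free-energy changes (−nFE°) of the two steps gives −n₃FE°₃ = −n₁FE°₁ − n₂FE°₂.
E°₃ = (2×+1.24 + 1×-0.32) / 3 = (+2.160) / 3 = +0.720 V.

+0.720 V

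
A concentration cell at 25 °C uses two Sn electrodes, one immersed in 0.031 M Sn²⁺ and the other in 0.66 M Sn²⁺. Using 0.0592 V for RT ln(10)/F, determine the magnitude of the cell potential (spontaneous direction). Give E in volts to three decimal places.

For a concentration cell E°cell = 0. The 0.66 M side is the cathode (reduction is favoured where [Sn²⁺] is higher).
With n = 2, E = −(0.0592/2) log([Sn²⁺]ₐₙ/[Sn²⁺]꜀ₐₜ) = −(0.0592/2) log(0.031/0.66) = −(0.0592/2)(-1.328) = +0.039 V.

+0.039 V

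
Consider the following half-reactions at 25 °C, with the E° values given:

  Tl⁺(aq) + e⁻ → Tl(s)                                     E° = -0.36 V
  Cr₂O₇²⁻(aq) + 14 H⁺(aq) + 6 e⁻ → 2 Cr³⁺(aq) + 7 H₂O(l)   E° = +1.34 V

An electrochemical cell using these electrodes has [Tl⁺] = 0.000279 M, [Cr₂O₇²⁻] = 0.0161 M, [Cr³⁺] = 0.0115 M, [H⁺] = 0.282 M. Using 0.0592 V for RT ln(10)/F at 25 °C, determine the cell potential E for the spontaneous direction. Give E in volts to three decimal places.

Cr₂O₇²⁻/Cr³⁺ is the cathode (higher E°), Tl⁺/Tl the anode: E°cell = +1.34 − (-0.36) = +1.70 V, n = 6.
Overall: Cr₂O₇²⁻(aq) + 14 H⁺(aq) + 6 Tl(s) → 2 Cr³⁺(aq) + 7 H₂O(l) + 6 Tl⁺(aq)
Q = [Cr³⁺]^2·[Tl⁺]^6 / ([Cr₂O₇²⁻]·[H⁺]^14); log Q = -15.715.
E = E° − (0.0592/n) log Q = +1.70 − (0.0592/6)(-15.715) = +1.855 V.

+1.855 V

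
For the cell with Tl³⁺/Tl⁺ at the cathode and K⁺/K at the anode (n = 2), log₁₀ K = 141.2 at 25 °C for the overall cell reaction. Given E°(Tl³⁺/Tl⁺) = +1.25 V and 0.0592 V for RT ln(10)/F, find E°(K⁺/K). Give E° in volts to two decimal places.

-2.93 V

E°cell = (0.0592/n)·log K = (0.0592/2)(141.2) = +4.180 V.
Since Tl³⁺/Tl⁺ is the cathode and K⁺/K the anode, E°cell = E°(Tl³⁺/Tl⁺) − E°(K⁺/K).
So E°(K⁺/K) = E°(Tl³⁺/Tl⁺) − E°cell = (+1.25) − (+4.180) = -2.93 V.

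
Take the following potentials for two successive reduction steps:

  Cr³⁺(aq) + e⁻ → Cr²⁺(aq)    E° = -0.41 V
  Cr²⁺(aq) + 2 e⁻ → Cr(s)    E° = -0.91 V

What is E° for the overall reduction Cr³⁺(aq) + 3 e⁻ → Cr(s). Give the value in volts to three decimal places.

-0.743 V

Adding the free-energy changes (−nFE°) of the two steps gives −n₃FE°₃ = −n₁FE°₁ − n₂FE°₂.
E°₃ = (1×-0.41 + 2×-0.91) / 3 = (-2.230) / 3 = -0.743 V.
Simply averaging or adding the two E° values would be wrong; the electron-weighted sum is required.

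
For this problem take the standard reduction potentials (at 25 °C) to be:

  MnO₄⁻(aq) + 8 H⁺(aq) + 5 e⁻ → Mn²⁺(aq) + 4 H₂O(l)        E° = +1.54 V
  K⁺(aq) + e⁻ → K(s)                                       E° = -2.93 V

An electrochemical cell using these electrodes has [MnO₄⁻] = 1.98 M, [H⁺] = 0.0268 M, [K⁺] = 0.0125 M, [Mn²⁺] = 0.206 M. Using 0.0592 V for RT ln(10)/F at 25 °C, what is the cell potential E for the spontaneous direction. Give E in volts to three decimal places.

+4.445 V

MnO₄⁻/Mn²⁺ is the cathode (higher E°), K⁺/K the anode: E°cell = +1.54 − (-2.93) = +4.47 V, n = 5.
Overall: MnO₄⁻(aq) + 8 H⁺(aq) + 5 K(s) → Mn²⁺(aq) + 4 H₂O(l) + 5 K⁺(aq)
Q = [Mn²⁺]·[K⁺]^5 / ([MnO₄⁻]·[H⁺]^8); log Q = 2.077.
E = E° − (0.0592/n) log Q = +4.47 − (0.0592/5)(2.077) = +4.445 V.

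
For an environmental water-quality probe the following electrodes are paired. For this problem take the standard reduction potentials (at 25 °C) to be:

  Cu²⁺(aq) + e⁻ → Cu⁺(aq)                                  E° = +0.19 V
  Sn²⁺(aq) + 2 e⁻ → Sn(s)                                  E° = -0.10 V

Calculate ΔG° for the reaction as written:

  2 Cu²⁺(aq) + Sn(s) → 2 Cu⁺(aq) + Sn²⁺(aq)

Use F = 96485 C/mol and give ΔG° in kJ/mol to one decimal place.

-56.0 kJ/mol

As written, Cu²⁺/Cu⁺ is reduced (cathode) and Sn²⁺/Sn is oxidised (anode), so E°cell = (+0.19) − (-0.10) = +0.29 V.
Balancing electrons gives n = 2.
ΔG° = −nFE° = −(2)(96485)(+0.29) = -55,961 J = -56.0 kJ/mol.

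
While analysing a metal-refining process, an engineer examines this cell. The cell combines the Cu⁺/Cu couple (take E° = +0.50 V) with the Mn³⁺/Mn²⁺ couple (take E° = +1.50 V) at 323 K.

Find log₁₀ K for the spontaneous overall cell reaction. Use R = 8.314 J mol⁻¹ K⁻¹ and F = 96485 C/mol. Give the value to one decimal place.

15.6

Cathode: Mn³⁺/Mn²⁺; anode: Cu⁺/Cu. E°cell = (+1.50) − (+0.50) = +1.00 V, with n = 1.
ΔG° = −nFE° = −RT ln K, so ln K = nFE°/(RT) = (1)(96485)(+1.00) / ((8.314)(323)) = 35.929.
log₁₀ K = 35.929 / ln 10 = 15.6.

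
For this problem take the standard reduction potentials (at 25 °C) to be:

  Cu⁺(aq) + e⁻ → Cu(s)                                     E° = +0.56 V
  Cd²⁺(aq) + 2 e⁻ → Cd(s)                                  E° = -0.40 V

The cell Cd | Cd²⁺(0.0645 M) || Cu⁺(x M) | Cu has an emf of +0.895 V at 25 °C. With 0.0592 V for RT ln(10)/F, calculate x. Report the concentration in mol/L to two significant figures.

Cu⁺/Cu is the cathode, Cd²⁺/Cd the anode: E°cell = +0.96 V, n = 2.
Overall reaction: 2 Cu⁺(aq) + Cd(s) → 2 Cu(s) + Cd²⁺(aq); Q = [Cd²⁺]^1/[Cu⁺]^2.
From E = E° − (0.0592/n) log Q: log Q = (E° − E)·n/0.0592 = (+0.96 − (+0.895))·2/0.0592 = 2.1959.
So 2·log[Cu⁺] = 1·log(0.0645) − log Q = -1.1904 − (2.1959) = -3.3863; log[Cu⁺] = -3.3863 / 2 = -1.6931; [Cu⁺] = 10^(-1.6931) ≈ 0.020 M.

0.020 M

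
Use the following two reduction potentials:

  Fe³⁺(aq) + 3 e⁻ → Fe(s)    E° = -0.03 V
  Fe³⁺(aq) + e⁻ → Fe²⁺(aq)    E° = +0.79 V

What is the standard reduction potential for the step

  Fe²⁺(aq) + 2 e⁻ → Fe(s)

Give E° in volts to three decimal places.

Sequential free energies add, so n₃E°₃ = n₁E°₁ + n₂E°₂.
With n₃ = 3, and the known step contributing 1×(+0.79) V, the unknown satisfies 2·E° = 3×(-0.03) − 1×(+0.79) = -0.880.
E° = -0.880 / 2 = -0.440 V.

-0.440 V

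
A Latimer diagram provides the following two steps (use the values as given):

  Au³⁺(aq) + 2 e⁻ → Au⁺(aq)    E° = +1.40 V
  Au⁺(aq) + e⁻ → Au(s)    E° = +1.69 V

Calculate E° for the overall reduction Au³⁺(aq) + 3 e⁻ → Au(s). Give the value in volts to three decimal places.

+1.497 V

Adding the free-energy changes (−nFE°) of the two steps gives −n₃FE°₃ = −n₁FE°₁ − n₂FE°₂.
E°₃ = (2×+1.40 + 1×+1.69) / 3 = (+4.490) / 3 = +1.497 V.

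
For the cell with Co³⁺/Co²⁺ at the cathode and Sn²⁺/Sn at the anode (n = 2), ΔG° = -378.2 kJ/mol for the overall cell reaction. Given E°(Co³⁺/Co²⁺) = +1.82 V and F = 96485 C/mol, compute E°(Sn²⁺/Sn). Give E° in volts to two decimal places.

E°cell = −ΔG°/(nF) = −(-378.2×10³)/((2)(96485)) = +1.960 V.
Since Co³⁺/Co²⁺ is the cathode and Sn²⁺/Sn the anode, E°cell = E°(Co³⁺/Co²⁺) − E°(Sn²⁺/Sn).
So E°(Sn²⁺/Sn) = E°(Co³⁺/Co²⁺) − E°cell = (+1.82) − (+1.960) = -0.14 V.

-0.14 V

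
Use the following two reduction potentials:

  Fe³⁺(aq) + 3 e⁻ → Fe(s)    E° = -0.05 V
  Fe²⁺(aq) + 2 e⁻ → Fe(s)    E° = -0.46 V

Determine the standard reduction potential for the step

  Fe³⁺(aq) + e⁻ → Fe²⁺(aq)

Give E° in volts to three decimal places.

+0.770 V

Sequential free energies add, so n₃E°₃ = n₁E°₁ + n₂E°₂.
With n₃ = 3, and the known step contributing 2×(-0.46) V, the unknown satisfies 1·E° = 3×(-0.05) − 2×(-0.46) = +0.770.
E° = +0.770 / 1 = +0.770 V.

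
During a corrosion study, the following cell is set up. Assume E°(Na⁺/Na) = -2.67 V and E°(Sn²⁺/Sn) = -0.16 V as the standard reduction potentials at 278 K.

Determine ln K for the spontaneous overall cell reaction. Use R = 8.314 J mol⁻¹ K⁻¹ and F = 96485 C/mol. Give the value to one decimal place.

209.6

Cathode: Sn²⁺/Sn; anode: Na⁺/Na. E°cell = (-0.16) − (-2.67) = +2.51 V, with n = 2.
ΔG° = −nFE° = −RT ln K, so ln K = nFE°/(RT) = (2)(96485)(+2.51) / ((8.314)(278)) = 209.560.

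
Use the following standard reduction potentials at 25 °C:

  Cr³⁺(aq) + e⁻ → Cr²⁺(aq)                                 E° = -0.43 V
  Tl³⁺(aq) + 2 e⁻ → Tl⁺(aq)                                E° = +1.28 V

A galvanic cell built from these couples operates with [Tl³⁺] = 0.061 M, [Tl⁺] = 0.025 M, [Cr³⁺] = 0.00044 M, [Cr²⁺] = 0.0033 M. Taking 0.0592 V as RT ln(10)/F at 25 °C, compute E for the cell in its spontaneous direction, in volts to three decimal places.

Tl³⁺/Tl⁺ is the cathode (higher E°), Cr³⁺/Cr²⁺ the anode: E°cell = +1.28 − (-0.43) = +1.71 V, n = 2.
Overall: Tl³⁺(aq) + 2 Cr²⁺(aq) → Tl⁺(aq) + 2 Cr³⁺(aq)
Q = [Tl⁺]·[Cr³⁺]^2 / ([Tl³⁺]·[Cr²⁺]^2); log Q = -2.138.
E = E° − (0.0592/n) log Q = +1.71 − (0.0592/2)(-2.138) = +1.773 V.

+1.773 V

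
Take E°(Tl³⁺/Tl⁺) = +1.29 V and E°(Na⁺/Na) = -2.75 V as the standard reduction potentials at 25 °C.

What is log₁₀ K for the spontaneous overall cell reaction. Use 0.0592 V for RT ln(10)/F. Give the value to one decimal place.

Cathode: Tl³⁺/Tl⁺; anode: Na⁺/Na. E°cell = +4.04 V, n = 2.
log K = nE°cell / 0.0592 = (2)(+4.04) / 0.0592 = 136.5.

136.5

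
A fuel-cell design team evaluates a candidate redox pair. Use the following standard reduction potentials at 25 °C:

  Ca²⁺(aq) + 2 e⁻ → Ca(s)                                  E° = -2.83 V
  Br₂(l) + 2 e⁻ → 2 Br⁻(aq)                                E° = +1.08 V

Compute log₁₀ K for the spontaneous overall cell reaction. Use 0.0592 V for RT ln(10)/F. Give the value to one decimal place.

Cathode: Br₂/Br⁻; anode: Ca²⁺/Ca. E°cell = +3.91 V, n = 2.
log K = nE°cell / 0.0592 = (2)(+3.91) / 0.0592 = 132.1.

132.1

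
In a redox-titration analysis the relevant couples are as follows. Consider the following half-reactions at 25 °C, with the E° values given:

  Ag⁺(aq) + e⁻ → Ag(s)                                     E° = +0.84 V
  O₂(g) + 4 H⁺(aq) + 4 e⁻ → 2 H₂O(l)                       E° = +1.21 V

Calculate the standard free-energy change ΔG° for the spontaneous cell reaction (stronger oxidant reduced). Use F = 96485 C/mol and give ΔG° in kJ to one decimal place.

-142.8 kJ

O₂/H₂O (E° = +1.21 V) is the cathode; Ag⁺/Ag (E° = +0.84 V) is the anode, so E°cell = +0.37 V.
Balancing electrons gives n = 4 (lcm of 4 and 1).
ΔG° = −nFE° = −(4)(96485)(+0.37) = -142,798 J = -142.8 kJ.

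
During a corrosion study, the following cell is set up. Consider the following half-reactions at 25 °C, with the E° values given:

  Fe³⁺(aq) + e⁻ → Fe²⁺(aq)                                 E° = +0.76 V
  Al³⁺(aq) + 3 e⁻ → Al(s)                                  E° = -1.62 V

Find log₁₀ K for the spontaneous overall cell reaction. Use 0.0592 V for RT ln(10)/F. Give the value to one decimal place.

Cathode: Fe³⁺/Fe²⁺; anode: Al³⁺/Al. E°cell = +2.38 V, n = 3.
log K = nE°cell / 0.0592 = (3)(+2.38) / 0.0592 = 120.6.

120.6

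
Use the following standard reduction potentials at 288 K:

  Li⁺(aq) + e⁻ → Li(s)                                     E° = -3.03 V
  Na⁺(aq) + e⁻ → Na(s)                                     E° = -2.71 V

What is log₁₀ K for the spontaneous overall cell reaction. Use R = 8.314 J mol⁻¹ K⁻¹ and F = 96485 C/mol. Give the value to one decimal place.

Cathode: Na⁺/Na; anode: Li⁺/Li. E°cell = (-2.71) − (-3.03) = +0.32 V, with n = 1.
ΔG° = −nFE° = −RT ln K, so ln K = nFE°/(RT) = (1)(96485)(+0.32) / ((8.314)(288)) = 12.895.
log₁₀ K = 12.895 / ln 10 = 5.6.

5.6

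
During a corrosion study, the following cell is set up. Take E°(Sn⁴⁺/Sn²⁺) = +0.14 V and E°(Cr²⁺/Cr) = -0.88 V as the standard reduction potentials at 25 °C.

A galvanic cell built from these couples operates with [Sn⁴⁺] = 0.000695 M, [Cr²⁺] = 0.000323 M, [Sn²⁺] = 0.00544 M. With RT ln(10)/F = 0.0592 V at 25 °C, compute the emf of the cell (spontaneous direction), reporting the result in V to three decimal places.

Sn⁴⁺/Sn²⁺ is the cathode (higher E°), Cr²⁺/Cr the anode: E°cell = +0.14 − (-0.88) = +1.02 V, n = 2.
Overall: Sn⁴⁺(aq) + Cr(s) → Sn²⁺(aq) + Cr²⁺(aq)
Q = [Sn²⁺]·[Cr²⁺] / ([Sn⁴⁺]); log Q = -2.597.
E = E° − (0.0592/n) log Q = +1.02 − (0.0592/2)(-2.597) = +1.097 V.

+1.097 V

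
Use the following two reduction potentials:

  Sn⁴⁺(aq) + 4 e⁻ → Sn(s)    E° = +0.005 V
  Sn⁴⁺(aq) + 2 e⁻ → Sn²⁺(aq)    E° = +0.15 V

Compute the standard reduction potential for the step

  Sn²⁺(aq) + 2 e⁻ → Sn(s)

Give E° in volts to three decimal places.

-0.140 V

Sequential free energies add, so n₃E°₃ = n₁E°₁ + n₂E°₂.
With n₃ = 4, and the known step contributing 2×(+0.15) V, the unknown satisfies 2·E° = 4×(+0.005) − 2×(+0.15) = -0.280.
E° = -0.280 / 2 = -0.140 V.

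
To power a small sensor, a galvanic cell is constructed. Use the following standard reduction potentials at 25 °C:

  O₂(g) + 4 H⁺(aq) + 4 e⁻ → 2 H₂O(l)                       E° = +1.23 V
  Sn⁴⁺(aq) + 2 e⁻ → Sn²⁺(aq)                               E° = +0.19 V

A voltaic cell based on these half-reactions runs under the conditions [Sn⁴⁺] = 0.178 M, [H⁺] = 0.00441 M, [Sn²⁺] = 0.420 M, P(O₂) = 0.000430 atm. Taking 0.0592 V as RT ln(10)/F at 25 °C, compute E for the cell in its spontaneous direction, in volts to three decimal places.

O₂/H₂O is the cathode (higher E°), Sn⁴⁺/Sn²⁺ the anode: E°cell = +1.23 − (+0.19) = +1.04 V, n = 4.
Overall: O₂(g) + 4 H⁺(aq) + 2 Sn²⁺(aq) → 2 H₂O(l) + 2 Sn⁴⁺(aq)
Q = [Sn⁴⁺]^2 / (P(O₂)·[H⁺]^4·[Sn²⁺]^2); log Q = 12.043.
E = E° − (0.0592/n) log Q = +1.04 − (0.0592/4)(12.043) = +0.862 V.

+0.862 V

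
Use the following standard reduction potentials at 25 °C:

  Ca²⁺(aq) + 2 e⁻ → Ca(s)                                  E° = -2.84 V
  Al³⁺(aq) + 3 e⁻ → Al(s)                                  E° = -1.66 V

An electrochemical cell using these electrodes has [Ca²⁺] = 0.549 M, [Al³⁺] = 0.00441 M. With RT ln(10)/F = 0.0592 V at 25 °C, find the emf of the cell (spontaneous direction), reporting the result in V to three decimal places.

+1.141 V

Al³⁺/Al is the cathode (higher E°), Ca²⁺/Ca the anode: E°cell = -1.66 − (-2.84) = +1.18 V, n = 6.
Overall: 2 Al³⁺(aq) + 3 Ca(s) → 2 Al(s) + 3 Ca²⁺(aq)
Q = [Ca²⁺]^3 / ([Al³⁺]^2); log Q = 3.930.
E = E° − (0.0592/n) log Q = +1.18 − (0.0592/6)(3.930) = +1.141 V.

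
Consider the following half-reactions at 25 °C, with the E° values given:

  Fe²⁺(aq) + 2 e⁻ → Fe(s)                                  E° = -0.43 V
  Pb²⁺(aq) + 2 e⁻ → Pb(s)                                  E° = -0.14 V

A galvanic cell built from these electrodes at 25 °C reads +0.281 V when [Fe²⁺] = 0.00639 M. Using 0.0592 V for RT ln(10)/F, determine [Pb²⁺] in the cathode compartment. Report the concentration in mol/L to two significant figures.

Pb²⁺/Pb is the cathode, Fe²⁺/Fe the anode: E°cell = +0.29 V, n = 2.
Overall reaction: Pb²⁺(aq) + Fe(s) → Pb(s) + Fe²⁺(aq); Q = [Fe²⁺]^1/[Pb²⁺]^1.
From E = E° − (0.0592/n) log Q: log Q = (E° − E)·n/0.0592 = (+0.29 − (+0.281))·2/0.0592 = 0.3041.
So 1·log[Pb²⁺] = 1·log(0.00639) − log Q = -2.1945 − (0.3041) = -2.4986; [Pb²⁺] = 10^(-2.4986) ≈ 0.0032 M.

0.0032 M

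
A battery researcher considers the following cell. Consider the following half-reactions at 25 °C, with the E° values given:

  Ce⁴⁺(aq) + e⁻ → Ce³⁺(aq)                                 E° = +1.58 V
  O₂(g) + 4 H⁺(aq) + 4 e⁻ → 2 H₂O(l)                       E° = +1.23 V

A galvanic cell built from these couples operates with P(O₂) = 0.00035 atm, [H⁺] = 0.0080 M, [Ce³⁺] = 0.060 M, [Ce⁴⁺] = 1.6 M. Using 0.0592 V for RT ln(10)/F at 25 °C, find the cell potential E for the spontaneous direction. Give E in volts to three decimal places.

+0.610 V

Ce⁴⁺/Ce³⁺ is the cathode (higher E°), O₂/H₂O the anode: E°cell = +1.58 − (+1.23) = +0.35 V, n = 4.
Overall: 4 Ce⁴⁺(aq) + 2 H₂O(l) → 4 Ce³⁺(aq) + O₂(g) + 4 H⁺(aq)
Q = [Ce³⁺]^4·P(O₂)·[H⁺]^4 / ([Ce⁴⁺]^4); log Q = -17.547.
E = E° − (0.0592/n) log Q = +0.35 − (0.0592/4)(-17.547) = +0.610 V.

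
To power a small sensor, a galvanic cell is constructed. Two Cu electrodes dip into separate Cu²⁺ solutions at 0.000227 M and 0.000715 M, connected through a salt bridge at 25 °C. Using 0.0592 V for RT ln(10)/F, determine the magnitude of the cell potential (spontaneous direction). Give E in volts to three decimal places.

For a concentration cell E°cell = 0. The 0.000715 M side is the cathode (reduction is favoured where [Cu²⁺] is higher).
With n = 2, E = −(0.0592/2) log([Cu²⁺]ₐₙ/[Cu²⁺]꜀ₐₜ) = −(0.0592/2) log(0.000227/0.000715) = −(0.0592/2)(-0.498) = +0.015 V.

+0.015 V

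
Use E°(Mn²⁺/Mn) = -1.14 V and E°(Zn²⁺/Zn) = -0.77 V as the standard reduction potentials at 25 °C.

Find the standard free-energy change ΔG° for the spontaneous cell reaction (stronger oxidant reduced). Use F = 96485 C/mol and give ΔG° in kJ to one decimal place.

-71.4 kJ

Zn²⁺/Zn (E° = -0.77 V) is the cathode; Mn²⁺/Mn (E° = -1.14 V) is the anode, so E°cell = +0.37 V.
Balancing electrons gives n = 2 (lcm of 2 and 2).
ΔG° = −nFE° = −(2)(96485)(+0.37) = -71,399 J = -71.4 kJ.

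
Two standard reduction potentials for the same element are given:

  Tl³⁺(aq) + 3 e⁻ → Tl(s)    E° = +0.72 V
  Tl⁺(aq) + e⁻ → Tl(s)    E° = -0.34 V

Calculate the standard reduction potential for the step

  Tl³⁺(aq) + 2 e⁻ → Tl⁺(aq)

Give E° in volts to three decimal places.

+1.250 V

Sequential free energies add, so n₃E°₃ = n₁E°₁ + n₂E°₂.
With n₃ = 3, and the known step contributing 1×(-0.34) V, the unknown satisfies 2·E° = 3×(+0.72) − 1×(-0.34) = +2.500.
E° = +2.500 / 2 = +1.250 V.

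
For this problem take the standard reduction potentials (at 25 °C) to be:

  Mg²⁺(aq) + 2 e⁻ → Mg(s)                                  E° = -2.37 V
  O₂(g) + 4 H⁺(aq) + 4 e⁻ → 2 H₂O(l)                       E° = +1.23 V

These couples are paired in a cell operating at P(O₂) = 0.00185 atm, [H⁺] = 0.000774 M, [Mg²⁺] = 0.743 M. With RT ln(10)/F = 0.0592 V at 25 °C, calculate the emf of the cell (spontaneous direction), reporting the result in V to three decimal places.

O₂/H₂O is the cathode (higher E°), Mg²⁺/Mg the anode: E°cell = +1.23 − (-2.37) = +3.60 V, n = 4.
Overall: O₂(g) + 4 H⁺(aq) + 2 Mg(s) → 2 H₂O(l) + 2 Mg²⁺(aq)
Q = [Mg²⁺]^2 / (P(O₂)·[H⁺]^4); log Q = 14.920.
E = E° − (0.0592/n) log Q = +3.60 − (0.0592/4)(14.920) = +3.379 V.

+3.379 V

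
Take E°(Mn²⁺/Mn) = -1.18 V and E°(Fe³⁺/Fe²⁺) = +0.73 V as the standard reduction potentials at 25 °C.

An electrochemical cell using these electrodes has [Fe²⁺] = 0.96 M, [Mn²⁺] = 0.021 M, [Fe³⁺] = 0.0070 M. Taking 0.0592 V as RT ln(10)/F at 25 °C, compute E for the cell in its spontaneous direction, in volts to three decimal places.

Fe³⁺/Fe²⁺ is the cathode (higher E°), Mn²⁺/Mn the anode: E°cell = +0.73 − (-1.18) = +1.91 V, n = 2.
Overall: 2 Fe³⁺(aq) + Mn(s) → 2 Fe²⁺(aq) + Mn²⁺(aq)
Q = [Fe²⁺]^2·[Mn²⁺] / ([Fe³⁺]^2); log Q = 2.597.
E = E° − (0.0592/n) log Q = +1.91 − (0.0592/2)(2.597) = +1.833 V.

+1.833 V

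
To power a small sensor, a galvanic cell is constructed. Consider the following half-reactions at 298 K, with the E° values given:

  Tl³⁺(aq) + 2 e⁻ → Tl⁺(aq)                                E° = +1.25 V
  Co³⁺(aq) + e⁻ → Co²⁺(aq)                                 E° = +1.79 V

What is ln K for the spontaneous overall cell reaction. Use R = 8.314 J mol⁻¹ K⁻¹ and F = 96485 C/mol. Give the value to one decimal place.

Cathode: Co³⁺/Co²⁺; anode: Tl³⁺/Tl⁺. E°cell = (+1.79) − (+1.25) = +0.54 V, with n = 2.
ΔG° = −nFE° = −RT ln K, so ln K = nFE°/(RT) = (2)(96485)(+0.54) / ((8.314)(298)) = 42.059.

42.1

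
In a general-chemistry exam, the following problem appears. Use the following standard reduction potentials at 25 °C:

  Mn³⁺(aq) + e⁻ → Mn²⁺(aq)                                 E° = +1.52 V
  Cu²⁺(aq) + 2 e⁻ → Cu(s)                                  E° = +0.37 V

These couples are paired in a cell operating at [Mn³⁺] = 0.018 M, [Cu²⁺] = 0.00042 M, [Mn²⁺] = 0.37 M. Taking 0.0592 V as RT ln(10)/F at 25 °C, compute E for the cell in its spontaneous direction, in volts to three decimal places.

+1.172 V

Mn³⁺/Mn²⁺ is the cathode (higher E°), Cu²⁺/Cu the anode: E°cell = +1.52 − (+0.37) = +1.15 V, n = 2.
Overall: 2 Mn³⁺(aq) + Cu(s) → 2 Mn²⁺(aq) + Cu²⁺(aq)
Q = [Mn²⁺]^2·[Cu²⁺] / ([Mn³⁺]^2); log Q = -0.751.
E = E° − (0.0592/n) log Q = +1.15 − (0.0592/2)(-0.751) = +1.172 V.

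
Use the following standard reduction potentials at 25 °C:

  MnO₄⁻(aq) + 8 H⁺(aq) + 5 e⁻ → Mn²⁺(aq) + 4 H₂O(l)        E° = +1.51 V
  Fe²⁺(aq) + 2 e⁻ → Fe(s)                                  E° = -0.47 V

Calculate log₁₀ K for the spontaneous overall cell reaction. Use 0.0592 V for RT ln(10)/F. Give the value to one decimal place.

Cathode: MnO₄⁻/Mn²⁺; anode: Fe²⁺/Fe. E°cell = +1.98 V, n = 10.
log K = nE°cell / 0.0592 = (10)(+1.98) / 0.0592 = 334.5.

334.5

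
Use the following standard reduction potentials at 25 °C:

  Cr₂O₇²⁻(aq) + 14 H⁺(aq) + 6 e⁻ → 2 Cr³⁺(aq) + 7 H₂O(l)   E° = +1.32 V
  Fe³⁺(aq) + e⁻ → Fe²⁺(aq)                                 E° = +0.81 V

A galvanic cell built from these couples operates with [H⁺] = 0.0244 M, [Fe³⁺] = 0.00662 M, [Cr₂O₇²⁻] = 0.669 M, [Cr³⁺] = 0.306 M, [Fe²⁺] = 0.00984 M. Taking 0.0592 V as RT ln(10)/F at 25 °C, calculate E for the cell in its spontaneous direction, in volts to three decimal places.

+0.306 V

Cr₂O₇²⁻/Cr³⁺ is the cathode (higher E°), Fe³⁺/Fe²⁺ the anode: E°cell = +1.32 − (+0.81) = +0.51 V, n = 6.
Overall: Cr₂O₇²⁻(aq) + 14 H⁺(aq) + 6 Fe²⁺(aq) → 2 Cr³⁺(aq) + 7 H₂O(l) + 6 Fe³⁺(aq)
Q = [Cr³⁺]^2·[Fe³⁺]^6 / ([Cr₂O₇²⁻]·[H⁺]^14·[Fe²⁺]^6); log Q = 20.690.
E = E° − (0.0592/n) log Q = +0.51 − (0.0592/6)(20.690) = +0.306 V.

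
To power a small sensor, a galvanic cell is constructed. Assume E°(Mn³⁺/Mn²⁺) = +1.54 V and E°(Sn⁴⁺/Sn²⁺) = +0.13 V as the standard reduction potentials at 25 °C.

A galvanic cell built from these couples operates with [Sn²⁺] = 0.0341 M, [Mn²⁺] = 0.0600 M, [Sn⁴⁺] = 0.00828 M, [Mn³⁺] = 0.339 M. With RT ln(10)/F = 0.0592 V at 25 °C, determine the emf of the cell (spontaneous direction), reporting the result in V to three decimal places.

Mn³⁺/Mn²⁺ is the cathode (higher E°), Sn⁴⁺/Sn²⁺ the anode: E°cell = +1.54 − (+0.13) = +1.41 V, n = 2.
Overall: 2 Mn³⁺(aq) + Sn²⁺(aq) → 2 Mn²⁺(aq) + Sn⁴⁺(aq)
Q = [Mn²⁺]^2·[Sn⁴⁺] / ([Mn³⁺]^2·[Sn²⁺]); log Q = -2.119.
E = E° − (0.0592/n) log Q = +1.41 − (0.0592/2)(-2.119) = +1.473 V.

+1.473 V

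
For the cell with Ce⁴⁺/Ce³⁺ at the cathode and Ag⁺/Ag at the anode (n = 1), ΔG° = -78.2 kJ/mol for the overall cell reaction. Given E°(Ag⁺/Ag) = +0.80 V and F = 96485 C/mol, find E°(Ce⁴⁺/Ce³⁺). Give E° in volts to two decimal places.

+1.61 V

E°cell = −ΔG°/(nF) = −(-78.2×10³)/((1)(96485)) = +0.810 V.
Since Ce⁴⁺/Ce³⁺ is the cathode and Ag⁺/Ag the anode, E°cell = E°(Ce⁴⁺/Ce³⁺) − E°(Ag⁺/Ag).
So E°(Ce⁴⁺/Ce³⁺) = E°cell + E°(Ag⁺/Ag) = +0.810 + (+0.80) = +1.61 V.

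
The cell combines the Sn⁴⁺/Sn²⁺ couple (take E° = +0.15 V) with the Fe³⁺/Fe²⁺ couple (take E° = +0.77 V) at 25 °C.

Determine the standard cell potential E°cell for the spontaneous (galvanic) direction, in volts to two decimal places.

+0.62 V

The Fe³⁺/Fe²⁺ couple has the higher reduction potential, so it is the cathode; Sn⁴⁺/Sn²⁺ is oxidised at the anode.
E°cell = E°(cathode) − E°(anode) = (+0.77) − (+0.15) = +0.62 V.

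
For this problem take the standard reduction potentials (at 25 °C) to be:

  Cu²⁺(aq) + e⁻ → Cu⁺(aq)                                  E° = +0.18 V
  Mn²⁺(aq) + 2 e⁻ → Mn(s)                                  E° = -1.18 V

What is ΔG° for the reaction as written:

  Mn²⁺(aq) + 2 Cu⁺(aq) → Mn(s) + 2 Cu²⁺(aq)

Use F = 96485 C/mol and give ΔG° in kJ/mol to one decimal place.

As written, Mn²⁺/Mn is reduced (cathode) and Cu²⁺/Cu⁺ is oxidised (anode), so E°cell = (-1.18) − (+0.18) = -1.36 V.
Balancing electrons gives n = 2.
ΔG° = −nFE° = −(2)(96485)(-1.36) = 262,439 J = +262.4 kJ/mol.

+262.4 kJ/mol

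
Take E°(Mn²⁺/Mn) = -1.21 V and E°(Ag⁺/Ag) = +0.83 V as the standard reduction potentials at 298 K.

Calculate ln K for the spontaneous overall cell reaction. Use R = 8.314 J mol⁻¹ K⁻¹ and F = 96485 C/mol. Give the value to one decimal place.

158.9

Cathode: Ag⁺/Ag; anode: Mn²⁺/Mn. E°cell = (+0.83) − (-1.21) = +2.04 V, with n = 2.
ΔG° = −nFE° = −RT ln K, so ln K = nFE°/(RT) = (2)(96485)(+2.04) / ((8.314)(298)) = 158.889.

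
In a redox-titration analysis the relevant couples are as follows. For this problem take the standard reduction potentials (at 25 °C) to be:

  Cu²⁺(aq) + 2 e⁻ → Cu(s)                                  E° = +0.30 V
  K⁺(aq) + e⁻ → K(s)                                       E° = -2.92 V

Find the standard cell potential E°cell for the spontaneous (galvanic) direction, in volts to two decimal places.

+3.22 V

The Cu²⁺/Cu couple has the higher reduction potential, so it is the cathode; K⁺/K is oxidised at the anode.
E°cell = E°(cathode) − E°(anode) = (+0.30) − (-2.92) = +3.22 V.
Since E°cell > 0, the reaction is spontaneous under standard conditions.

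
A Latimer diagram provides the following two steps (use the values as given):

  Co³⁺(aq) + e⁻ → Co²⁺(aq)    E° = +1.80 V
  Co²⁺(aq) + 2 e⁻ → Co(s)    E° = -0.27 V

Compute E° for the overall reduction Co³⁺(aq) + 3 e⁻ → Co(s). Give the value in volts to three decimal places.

Standard free energies of sequential steps add: ΔG°₃ = ΔG°₁ + ΔG°₂, so n₃E°₃ = n₁E°₁ + n₂E°₂.
E°₃ = (1×+1.80 + 2×-0.27) / 3 = (+1.260) / 3 = +0.420 V.
Simply averaging or adding the two E° values would be wrong; the electron-weighted sum is required.

+0.420 V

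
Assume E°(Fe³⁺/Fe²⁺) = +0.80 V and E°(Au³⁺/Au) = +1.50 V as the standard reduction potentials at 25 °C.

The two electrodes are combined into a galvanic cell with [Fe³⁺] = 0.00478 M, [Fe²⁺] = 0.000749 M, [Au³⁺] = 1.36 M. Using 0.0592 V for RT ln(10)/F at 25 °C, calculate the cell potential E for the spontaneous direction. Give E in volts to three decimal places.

+0.655 V

Au³⁺/Au is the cathode (higher E°), Fe³⁺/Fe²⁺ the anode: E°cell = +1.50 − (+0.80) = +0.70 V, n = 3.
Overall: Au³⁺(aq) + 3 Fe²⁺(aq) → Au(s) + 3 Fe³⁺(aq)
Q = [Fe³⁺]^3 / ([Au³⁺]·[Fe²⁺]^3); log Q = 2.281.
E = E° − (0.0592/n) log Q = +0.70 − (0.0592/3)(2.281) = +0.655 V.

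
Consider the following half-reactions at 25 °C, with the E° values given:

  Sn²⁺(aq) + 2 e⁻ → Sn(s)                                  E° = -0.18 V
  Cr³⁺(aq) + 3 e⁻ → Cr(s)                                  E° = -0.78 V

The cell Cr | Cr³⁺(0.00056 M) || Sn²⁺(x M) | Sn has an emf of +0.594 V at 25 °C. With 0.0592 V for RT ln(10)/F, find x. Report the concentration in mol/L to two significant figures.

Sn²⁺/Sn is the cathode, Cr³⁺/Cr the anode: E°cell = +0.60 V, n = 6.
Overall reaction: 3 Sn²⁺(aq) + 2 Cr(s) → 3 Sn(s) + 2 Cr³⁺(aq); Q = [Cr³⁺]^2/[Sn²⁺]^3.
From E = E° − (0.0592/n) log Q: log Q = (E° − E)·n/0.0592 = (+0.60 − (+0.594))·6/0.0592 = 0.6081.
So 3·log[Sn²⁺] = 2·log(0.00056) − log Q = -6.5036 − (0.6081) = -7.1117; log[Sn²⁺] = -7.1117 / 3 = -2.3706; [Sn²⁺] = 10^(-2.3706) ≈ 0.0043 M.

0.0043 M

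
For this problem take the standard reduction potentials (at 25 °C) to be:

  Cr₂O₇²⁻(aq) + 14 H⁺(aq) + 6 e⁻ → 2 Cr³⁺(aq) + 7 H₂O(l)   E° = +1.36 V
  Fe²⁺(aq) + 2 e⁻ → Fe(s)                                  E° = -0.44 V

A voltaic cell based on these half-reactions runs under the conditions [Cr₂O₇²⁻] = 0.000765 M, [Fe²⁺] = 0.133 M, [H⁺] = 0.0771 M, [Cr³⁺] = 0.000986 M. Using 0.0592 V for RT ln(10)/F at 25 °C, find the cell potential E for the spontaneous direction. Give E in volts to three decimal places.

Cr₂O₇²⁻/Cr³⁺ is the cathode (higher E°), Fe²⁺/Fe the anode: E°cell = +1.36 − (-0.44) = +1.80 V, n = 6.
Overall: Cr₂O₇²⁻(aq) + 14 H⁺(aq) + 3 Fe(s) → 2 Cr³⁺(aq) + 7 H₂O(l) + 3 Fe²⁺(aq)
Q = [Cr³⁺]^2·[Fe²⁺]^3 / ([Cr₂O₇²⁻]·[H⁺]^14); log Q = 10.057.
E = E° − (0.0592/n) log Q = +1.80 − (0.0592/6)(10.057) = +1.701 V.

+1.701 V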